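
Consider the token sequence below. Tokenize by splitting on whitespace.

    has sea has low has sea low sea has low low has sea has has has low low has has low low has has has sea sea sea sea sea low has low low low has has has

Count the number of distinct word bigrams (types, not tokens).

9

38 tokens → 37 bigram windows in total.
Repeated bigrams (each contributes count−1 duplicates):
  has has: 7
  low has: 6
  has low: 5
  low low: 5
  has sea: 4
  sea sea: 4
  sea has: 3
  sea low: 2
28 duplicate windows → 37 − 28 = 9 distinct.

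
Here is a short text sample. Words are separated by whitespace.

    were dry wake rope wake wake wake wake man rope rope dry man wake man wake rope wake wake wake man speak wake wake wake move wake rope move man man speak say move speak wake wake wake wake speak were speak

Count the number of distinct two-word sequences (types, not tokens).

24

42 tokens → 41 bigram windows in total.
Repeated bigrams (each contributes count−1 duplicates):
  wake wake: 10
  wake man: 3
  wake rope: 3
  man speak: 2
  man wake: 2
  rope wake: 2
  speak wake: 2
17 duplicate windows → 41 − 17 = 24 distinct.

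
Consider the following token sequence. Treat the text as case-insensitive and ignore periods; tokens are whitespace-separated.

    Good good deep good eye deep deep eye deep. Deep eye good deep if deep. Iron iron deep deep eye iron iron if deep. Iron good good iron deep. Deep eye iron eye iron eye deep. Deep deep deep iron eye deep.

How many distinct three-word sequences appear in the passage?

29

42 tokens → 40 trigram windows in total.
Repeated trigrams (each contributes count−1 duplicates):
  deep deep eye: 4
  eye deep deep: 3
  deep deep deep: 2
  deep eye iron: 2
  eye iron eye: 2
  if deep iron: 2
  iron deep deep: 2
  iron eye deep: 2
11 duplicate windows → 40 − 11 = 29 distinct.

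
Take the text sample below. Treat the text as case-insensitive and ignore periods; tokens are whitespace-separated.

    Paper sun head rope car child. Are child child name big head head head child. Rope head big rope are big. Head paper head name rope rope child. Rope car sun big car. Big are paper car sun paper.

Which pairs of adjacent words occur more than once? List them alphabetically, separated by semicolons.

big head; car sun; child rope; head head; rope car

Bigram counts meeting the condition (more than once):
  big head: 2
  car sun: 2
  child rope: 2
  head head: 2
  rope car: 2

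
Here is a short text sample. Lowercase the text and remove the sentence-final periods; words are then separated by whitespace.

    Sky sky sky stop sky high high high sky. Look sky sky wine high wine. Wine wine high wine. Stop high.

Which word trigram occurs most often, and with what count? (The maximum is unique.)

Trigram frequencies (highest first):
  wine high wine: 2
  sky sky sky: 1
  sky sky stop: 1
  sky stop sky: 1
  stop sky high: 1
  sky high high: 1
  … (12 more, each ≤ 1)

"wine high wine", 2 times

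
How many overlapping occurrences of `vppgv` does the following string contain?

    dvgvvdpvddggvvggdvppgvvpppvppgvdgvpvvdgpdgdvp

2

Sliding a length-5 window over the 45 characters (41 positions):
  position 18–22: vppgv
  position 27–31: vppgv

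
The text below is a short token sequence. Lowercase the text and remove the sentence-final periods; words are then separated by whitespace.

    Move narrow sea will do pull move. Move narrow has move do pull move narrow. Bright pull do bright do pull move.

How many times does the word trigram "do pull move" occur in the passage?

3

Scanning the 20 overlapping trigram windows for "do pull move":
  position 5–7: do pull move
  position 12–14: do pull move
  position 20–22: do pull move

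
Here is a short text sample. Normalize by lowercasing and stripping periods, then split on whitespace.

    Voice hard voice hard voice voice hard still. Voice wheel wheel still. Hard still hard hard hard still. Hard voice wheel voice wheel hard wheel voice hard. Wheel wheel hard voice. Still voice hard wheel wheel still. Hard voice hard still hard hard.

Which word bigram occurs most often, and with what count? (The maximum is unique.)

"voice hard", 6 times

Bigram frequencies (highest first):
  voice hard: 6
  hard voice: 5
  still hard: 5
  hard still: 4
  voice wheel: 3
  wheel wheel: 3
  … (8 more, each ≤ 3)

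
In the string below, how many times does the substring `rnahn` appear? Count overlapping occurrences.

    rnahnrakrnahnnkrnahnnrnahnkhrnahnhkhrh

Sliding a length-5 window over the 38 characters (34 positions):
  position 1–5: rnahn
  position 9–13: rnahn
  position 16–20: rnahn
  position 22–26: rnahn
  position 29–33: rnahn

5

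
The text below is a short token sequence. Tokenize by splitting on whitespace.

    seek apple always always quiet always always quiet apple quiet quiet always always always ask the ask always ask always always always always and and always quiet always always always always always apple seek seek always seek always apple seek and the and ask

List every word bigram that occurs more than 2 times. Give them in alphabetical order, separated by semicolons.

always always; always quiet; quiet always

Bigram counts meeting the condition (more than 2 times):
  always always: 11
  always quiet: 3
  quiet always: 3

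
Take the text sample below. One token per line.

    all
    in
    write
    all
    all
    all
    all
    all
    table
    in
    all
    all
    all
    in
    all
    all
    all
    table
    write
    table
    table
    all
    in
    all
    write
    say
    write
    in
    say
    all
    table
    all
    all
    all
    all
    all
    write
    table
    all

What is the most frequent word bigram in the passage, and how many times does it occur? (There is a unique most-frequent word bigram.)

Bigram frequencies (highest first):
  all all: 12
  all in: 3
  all table: 3
  in all: 3
  table all: 3
  write table: 2
  … (11 more, each ≤ 2)

"all all", 12 times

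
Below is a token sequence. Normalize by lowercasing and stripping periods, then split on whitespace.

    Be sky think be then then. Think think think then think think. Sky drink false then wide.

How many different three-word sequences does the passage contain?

14

17 tokens → 15 trigram windows in total.
Repeated trigrams (each contributes count−1 duplicates):
  then think think: 2
1 duplicate windows → 15 − 1 = 14 distinct.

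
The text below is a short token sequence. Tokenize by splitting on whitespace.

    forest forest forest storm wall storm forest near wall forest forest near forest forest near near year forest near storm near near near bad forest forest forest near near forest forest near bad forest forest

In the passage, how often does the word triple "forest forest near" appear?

4

Scanning the 33 overlapping trigram windows for "forest forest near":
  position 10–12: forest forest near
  position 13–15: forest forest near
  position 26–28: forest forest near
  position 30–32: forest forest near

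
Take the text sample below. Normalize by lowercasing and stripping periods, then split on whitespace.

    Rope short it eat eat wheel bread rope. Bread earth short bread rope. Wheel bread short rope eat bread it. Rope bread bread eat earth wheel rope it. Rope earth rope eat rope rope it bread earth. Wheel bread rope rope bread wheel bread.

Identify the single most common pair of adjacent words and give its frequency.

"wheel bread", 4 times

Bigram frequencies (highest first):
  wheel bread: 4
  bread rope: 3
  rope bread: 3
  bread earth: 2
  rope eat: 2
  it rope: 2
  … (24 more, each ≤ 2)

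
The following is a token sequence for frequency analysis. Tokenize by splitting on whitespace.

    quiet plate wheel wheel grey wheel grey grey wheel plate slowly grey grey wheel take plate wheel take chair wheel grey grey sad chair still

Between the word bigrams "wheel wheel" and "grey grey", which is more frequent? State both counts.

"wheel wheel": 1 occurrence
"grey grey": 3 occurrences

"grey grey" (3 vs 1)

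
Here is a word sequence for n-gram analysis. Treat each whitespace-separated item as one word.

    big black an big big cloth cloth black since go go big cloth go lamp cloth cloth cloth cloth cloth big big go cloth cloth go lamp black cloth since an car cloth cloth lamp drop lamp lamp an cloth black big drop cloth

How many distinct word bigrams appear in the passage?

32

44 tokens → 43 bigram windows in total.
Repeated bigrams (each contributes count−1 duplicates):
  cloth cloth: 7
  big big: 2
  big cloth: 2
  cloth black: 2
  cloth go: 2
  go lamp: 2
11 duplicate windows → 43 − 11 = 32 distinct.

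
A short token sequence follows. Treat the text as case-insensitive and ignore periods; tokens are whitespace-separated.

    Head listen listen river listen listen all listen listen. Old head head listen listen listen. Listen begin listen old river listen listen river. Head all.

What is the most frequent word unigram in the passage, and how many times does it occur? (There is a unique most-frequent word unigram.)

"listen", 13 times

Unigram frequencies (highest first):
  listen: 13
  head: 4
  river: 3
  all: 2
  old: 2
  begin: 1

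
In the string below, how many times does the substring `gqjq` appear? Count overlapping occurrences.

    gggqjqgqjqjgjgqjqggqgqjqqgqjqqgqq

5

Sliding a length-4 window over the 33 characters (30 positions):
  position 3–6: gqjq
  position 7–10: gqjq
  position 14–17: gqjq
  position 21–24: gqjq
  position 26–29: gqjq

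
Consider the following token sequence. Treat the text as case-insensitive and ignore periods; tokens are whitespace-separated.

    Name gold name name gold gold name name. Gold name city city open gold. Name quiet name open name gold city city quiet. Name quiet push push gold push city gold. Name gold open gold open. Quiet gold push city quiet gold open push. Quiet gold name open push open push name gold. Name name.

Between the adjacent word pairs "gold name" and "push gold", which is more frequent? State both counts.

"gold name" (7 vs 1)

"gold name": 7 occurrences
"push gold": 1 occurrence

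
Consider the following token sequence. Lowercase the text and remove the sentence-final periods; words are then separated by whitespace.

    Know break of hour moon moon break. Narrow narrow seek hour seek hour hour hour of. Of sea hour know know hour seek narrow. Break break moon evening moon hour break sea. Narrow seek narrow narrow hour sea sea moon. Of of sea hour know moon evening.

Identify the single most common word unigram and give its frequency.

"hour", 10 times

Unigram frequencies (highest first):
  hour: 10
  moon: 6
  narrow: 6
  break: 5
  of: 5
  sea: 5
  … (3 more, each ≤ 4)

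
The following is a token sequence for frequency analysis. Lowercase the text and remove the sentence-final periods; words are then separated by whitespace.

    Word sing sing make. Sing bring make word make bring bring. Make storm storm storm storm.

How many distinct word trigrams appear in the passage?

16 tokens → 14 trigram windows in total.
Repeated trigrams (each contributes count−1 duplicates):
  storm storm storm: 2
1 duplicate windows → 14 − 1 = 13 distinct.

13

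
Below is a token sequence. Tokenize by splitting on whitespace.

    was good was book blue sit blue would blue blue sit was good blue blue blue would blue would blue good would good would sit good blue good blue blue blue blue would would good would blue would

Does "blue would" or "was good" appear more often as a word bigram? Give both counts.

"blue would": 5 occurrences
"was good": 2 occurrences

"blue would" (5 vs 2)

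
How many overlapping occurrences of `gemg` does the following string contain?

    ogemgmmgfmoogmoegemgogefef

Sliding a length-4 window over the 26 characters (23 positions):
  position 2–5: gemg
  position 17–20: gemg

2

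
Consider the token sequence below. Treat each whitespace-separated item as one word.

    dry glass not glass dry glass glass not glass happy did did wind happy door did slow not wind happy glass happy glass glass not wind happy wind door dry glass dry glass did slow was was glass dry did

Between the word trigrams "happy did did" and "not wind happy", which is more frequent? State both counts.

"not wind happy" (2 vs 1)

"happy did did": 1 occurrence
"not wind happy": 2 occurrences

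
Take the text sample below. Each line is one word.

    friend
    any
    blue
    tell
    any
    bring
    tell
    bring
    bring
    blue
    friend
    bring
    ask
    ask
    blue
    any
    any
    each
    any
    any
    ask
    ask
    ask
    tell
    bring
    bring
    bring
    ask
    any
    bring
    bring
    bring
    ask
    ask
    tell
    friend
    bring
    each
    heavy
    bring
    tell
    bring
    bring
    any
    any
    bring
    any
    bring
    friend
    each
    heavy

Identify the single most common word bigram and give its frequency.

Bigram frequencies (highest first):
  bring bring: 6
  any bring: 4
  ask ask: 4
  tell bring: 3
  bring ask: 3
  any any: 3
  … (22 more, each ≤ 2)

"bring bring", 6 times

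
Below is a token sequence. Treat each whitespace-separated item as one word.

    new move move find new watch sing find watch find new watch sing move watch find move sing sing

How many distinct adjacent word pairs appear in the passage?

14

19 tokens → 18 bigram windows in total.
Repeated bigrams (each contributes count−1 duplicates):
  find new: 2
  new watch: 2
  watch find: 2
  watch sing: 2
4 duplicate windows → 18 − 4 = 14 distinct.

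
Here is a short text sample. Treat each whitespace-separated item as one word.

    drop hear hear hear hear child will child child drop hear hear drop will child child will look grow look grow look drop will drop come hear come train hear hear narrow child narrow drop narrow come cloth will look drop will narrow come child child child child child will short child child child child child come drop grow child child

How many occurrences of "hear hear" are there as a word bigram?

Scanning the 60 overlapping bigram windows for "hear hear":
  position 2–3: hear hear
  position 3–4: hear hear
  position 4–5: hear hear
  position 11–12: hear hear
  position 30–31: hear hear

5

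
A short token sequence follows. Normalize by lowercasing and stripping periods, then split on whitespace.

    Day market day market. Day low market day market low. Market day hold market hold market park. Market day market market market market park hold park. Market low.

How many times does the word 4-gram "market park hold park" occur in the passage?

1

Scanning the 25 overlapping 4-gram windows for "market park hold park":
  position 23–26: market park hold park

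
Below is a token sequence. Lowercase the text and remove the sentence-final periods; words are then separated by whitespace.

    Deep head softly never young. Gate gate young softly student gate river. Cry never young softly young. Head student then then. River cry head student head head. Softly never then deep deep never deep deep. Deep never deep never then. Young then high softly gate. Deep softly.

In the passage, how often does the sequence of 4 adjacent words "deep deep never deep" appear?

Scanning the 44 overlapping 4-gram windows for "deep deep never deep":
  position 31–34: deep deep never deep
  position 35–38: deep deep never deep

2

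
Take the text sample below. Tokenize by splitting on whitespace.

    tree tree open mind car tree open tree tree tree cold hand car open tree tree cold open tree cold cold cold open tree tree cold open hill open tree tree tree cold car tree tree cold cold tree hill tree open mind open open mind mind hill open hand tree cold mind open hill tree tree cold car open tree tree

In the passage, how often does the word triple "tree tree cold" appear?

Scanning the 60 overlapping trigram windows for "tree tree cold":
  position 9–11: tree tree cold
  position 15–17: tree tree cold
  position 24–26: tree tree cold
  position 31–33: tree tree cold
  position 35–37: tree tree cold
  position 56–58: tree tree cold

6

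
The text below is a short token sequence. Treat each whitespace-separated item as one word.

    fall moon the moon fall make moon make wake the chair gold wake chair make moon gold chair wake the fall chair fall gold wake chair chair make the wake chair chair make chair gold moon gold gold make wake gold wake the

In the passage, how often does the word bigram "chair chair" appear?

Scanning the 42 overlapping bigram windows for "chair chair":
  position 26–27: chair chair
  position 31–32: chair chair

2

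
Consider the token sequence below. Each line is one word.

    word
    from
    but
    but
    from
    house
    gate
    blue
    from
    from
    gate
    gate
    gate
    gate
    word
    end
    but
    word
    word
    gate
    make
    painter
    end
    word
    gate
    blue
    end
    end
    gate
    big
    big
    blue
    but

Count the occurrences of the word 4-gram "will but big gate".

Scanning the 30 overlapping 4-gram windows for "will but big gate":
  (none found)

0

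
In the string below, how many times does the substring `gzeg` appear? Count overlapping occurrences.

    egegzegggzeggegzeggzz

Sliding a length-4 window over the 21 characters (18 positions):
  position 4–7: gzeg
  position 9–12: gzeg
  position 15–18: gzeg

3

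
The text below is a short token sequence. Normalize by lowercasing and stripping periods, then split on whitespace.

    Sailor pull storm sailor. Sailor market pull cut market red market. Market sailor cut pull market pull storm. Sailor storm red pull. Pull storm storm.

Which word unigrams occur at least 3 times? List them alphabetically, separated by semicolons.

Unigram counts meeting the condition (at least 3 times):
  market: 5
  pull: 6
  sailor: 5
  storm: 5

market; pull; sailor; storm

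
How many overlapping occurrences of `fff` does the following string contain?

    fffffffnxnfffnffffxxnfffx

9

Sliding a length-3 window over the 25 characters (23 positions):
  position 1–3: fff
  position 2–4: fff
  position 3–5: fff
  position 4–6: fff
  position 5–7: fff
  position 11–13: fff
  position 15–17: fff
  position 16–18: fff
  position 22–24: fff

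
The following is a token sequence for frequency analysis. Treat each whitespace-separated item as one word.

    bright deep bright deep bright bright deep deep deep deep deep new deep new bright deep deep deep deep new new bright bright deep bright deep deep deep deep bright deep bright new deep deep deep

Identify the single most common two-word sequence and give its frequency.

Bigram frequencies (highest first):
  deep deep: 12
  bright deep: 7
  deep bright: 5
  deep new: 3
  bright bright: 2
  new deep: 2
  … (3 more, each ≤ 2)

"deep deep", 12 times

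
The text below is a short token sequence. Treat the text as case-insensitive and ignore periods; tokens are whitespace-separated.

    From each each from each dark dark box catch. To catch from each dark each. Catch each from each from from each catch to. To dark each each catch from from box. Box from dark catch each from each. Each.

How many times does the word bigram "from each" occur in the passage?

Scanning the 39 overlapping bigram windows for "from each":
  position 1–2: from each
  position 4–5: from each
  position 12–13: from each
  position 18–19: from each
  position 21–22: from each
  position 38–39: from each

6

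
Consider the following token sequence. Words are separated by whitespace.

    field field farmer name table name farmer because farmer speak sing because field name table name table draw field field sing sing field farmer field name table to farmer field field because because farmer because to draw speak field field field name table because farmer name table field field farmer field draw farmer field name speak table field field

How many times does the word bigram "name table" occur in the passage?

6

Scanning the 58 overlapping bigram windows for "name table":
  position 4–5: name table
  position 14–15: name table
  position 16–17: name table
  position 26–27: name table
  position 42–43: name table
  position 46–47: name table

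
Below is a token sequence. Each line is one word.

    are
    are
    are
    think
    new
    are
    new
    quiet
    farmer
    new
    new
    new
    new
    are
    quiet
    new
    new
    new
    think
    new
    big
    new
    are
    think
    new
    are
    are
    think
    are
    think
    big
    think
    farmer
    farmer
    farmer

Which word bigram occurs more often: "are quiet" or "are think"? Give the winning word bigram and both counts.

"are think" (4 vs 1)

"are quiet": 1 occurrence
"are think": 4 occurrences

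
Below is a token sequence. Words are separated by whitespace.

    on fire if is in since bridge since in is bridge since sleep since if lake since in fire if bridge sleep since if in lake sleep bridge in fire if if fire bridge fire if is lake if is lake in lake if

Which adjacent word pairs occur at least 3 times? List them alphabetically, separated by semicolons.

fire if; if is

Bigram counts meeting the condition (at least 3 times):
  fire if: 4
  if is: 3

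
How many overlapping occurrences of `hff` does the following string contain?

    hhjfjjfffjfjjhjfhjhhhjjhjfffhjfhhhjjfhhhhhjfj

Sliding a length-3 window over the 45 characters (43 positions):
  (no match at any position)

0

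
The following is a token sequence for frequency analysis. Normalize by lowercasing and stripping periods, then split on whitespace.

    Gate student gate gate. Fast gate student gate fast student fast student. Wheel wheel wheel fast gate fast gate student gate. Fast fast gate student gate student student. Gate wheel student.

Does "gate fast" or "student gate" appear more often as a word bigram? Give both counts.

"gate fast": 4 occurrences
"student gate": 5 occurrences

"student gate" (5 vs 4)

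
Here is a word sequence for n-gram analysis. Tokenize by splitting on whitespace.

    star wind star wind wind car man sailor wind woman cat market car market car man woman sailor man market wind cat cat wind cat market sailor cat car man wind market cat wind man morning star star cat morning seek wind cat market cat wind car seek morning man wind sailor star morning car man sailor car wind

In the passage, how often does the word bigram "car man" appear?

Scanning the 58 overlapping bigram windows for "car man":
  position 6–7: car man
  position 15–16: car man
  position 29–30: car man
  position 55–56: car man

4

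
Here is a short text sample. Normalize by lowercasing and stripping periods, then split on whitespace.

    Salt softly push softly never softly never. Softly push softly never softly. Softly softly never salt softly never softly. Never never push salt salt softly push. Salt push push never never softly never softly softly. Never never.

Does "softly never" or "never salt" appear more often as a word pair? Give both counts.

"softly never" (8 vs 1)

"softly never": 8 occurrences
"never salt": 1 occurrence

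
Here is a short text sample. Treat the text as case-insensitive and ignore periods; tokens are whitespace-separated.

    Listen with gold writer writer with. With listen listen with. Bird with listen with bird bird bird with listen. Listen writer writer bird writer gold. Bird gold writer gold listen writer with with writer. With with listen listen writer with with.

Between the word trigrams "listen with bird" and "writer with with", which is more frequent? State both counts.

"listen with bird": 2 occurrences
"writer with with": 4 occurrences

"writer with with" (4 vs 2)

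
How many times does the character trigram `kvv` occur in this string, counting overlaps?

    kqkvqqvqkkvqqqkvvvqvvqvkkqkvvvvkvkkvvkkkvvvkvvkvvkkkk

Sliding a length-3 window over the 53 characters (51 positions):
  position 15–17: kvv
  position 27–29: kvv
  position 35–37: kvv
  position 40–42: kvv
  position 44–46: kvv
  position 47–49: kvv

6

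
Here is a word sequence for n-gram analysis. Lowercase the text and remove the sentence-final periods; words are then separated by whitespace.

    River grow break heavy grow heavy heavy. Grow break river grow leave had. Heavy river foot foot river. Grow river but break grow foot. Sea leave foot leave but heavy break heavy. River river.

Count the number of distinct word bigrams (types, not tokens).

34 tokens → 33 bigram windows in total.
Repeated bigrams (each contributes count−1 duplicates):
  river grow: 3
  break heavy: 2
  grow break: 2
  heavy grow: 2
  heavy river: 2
6 duplicate windows → 33 − 6 = 27 distinct.

27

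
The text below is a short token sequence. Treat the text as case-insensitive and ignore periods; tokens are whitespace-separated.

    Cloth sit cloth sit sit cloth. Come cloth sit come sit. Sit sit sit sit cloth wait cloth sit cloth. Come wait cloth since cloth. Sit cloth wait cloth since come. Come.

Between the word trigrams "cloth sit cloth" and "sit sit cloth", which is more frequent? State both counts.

"cloth sit cloth" (3 vs 2)

"cloth sit cloth": 3 occurrences
"sit sit cloth": 2 occurrences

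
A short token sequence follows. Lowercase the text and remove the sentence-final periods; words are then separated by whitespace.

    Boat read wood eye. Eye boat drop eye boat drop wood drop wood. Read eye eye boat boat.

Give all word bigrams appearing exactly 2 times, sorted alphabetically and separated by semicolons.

Bigram counts meeting the condition (exactly 2 times):
  boat drop: 2
  drop wood: 2
  eye eye: 2

boat drop; drop wood; eye eye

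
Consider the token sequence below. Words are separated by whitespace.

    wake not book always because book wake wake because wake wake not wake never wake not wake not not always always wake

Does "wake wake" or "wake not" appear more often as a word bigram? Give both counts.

"wake wake": 2 occurrences
"wake not": 4 occurrences

"wake not" (4 vs 2)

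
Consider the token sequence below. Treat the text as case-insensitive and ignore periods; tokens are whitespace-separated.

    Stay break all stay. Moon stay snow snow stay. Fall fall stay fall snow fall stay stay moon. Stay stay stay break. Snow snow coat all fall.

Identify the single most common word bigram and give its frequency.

Bigram frequencies (highest first):
  stay stay: 3
  stay break: 2
  stay moon: 2
  moon stay: 2
  snow snow: 2
  stay fall: 2
  … (12 more, each ≤ 2)

"stay stay", 3 times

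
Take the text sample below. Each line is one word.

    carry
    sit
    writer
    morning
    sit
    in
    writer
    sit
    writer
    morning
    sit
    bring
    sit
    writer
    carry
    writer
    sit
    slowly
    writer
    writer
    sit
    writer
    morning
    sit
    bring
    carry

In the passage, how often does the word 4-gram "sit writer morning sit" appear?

3

Scanning the 23 overlapping 4-gram windows for "sit writer morning sit":
  position 2–5: sit writer morning sit
  position 8–11: sit writer morning sit
  position 21–24: sit writer morning sit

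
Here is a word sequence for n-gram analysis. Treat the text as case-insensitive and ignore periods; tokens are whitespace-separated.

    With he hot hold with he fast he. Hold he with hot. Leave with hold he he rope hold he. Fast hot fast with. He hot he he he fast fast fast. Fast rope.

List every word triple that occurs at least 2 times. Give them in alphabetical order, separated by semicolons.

Trigram counts meeting the condition (at least 2 times):
  fast fast fast: 2
  with he hot: 2

fast fast fast; with he hot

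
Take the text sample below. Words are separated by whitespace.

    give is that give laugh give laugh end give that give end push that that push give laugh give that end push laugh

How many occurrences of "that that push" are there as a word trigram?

Scanning the 21 overlapping trigram windows for "that that push":
  position 14–16: that that push

1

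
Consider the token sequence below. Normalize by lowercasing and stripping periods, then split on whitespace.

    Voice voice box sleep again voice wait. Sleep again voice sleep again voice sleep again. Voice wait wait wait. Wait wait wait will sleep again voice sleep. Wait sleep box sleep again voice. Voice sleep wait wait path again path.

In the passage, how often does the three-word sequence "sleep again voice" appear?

6

Scanning the 38 overlapping trigram windows for "sleep again voice":
  position 4–6: sleep again voice
  position 8–10: sleep again voice
  position 11–13: sleep again voice
  position 14–16: sleep again voice
  position 24–26: sleep again voice
  position 31–33: sleep again voice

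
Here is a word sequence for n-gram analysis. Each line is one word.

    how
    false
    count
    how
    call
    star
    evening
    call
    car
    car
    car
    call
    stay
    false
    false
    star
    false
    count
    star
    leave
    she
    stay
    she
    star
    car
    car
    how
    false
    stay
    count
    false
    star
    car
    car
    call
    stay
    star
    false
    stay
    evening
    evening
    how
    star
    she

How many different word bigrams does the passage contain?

32

44 tokens → 43 bigram windows in total.
Repeated bigrams (each contributes count−1 duplicates):
  car car: 4
  call stay: 2
  car call: 2
  false count: 2
  false star: 2
  false stay: 2
  how false: 2
  star car: 2
  … (1 more repeated)
11 duplicate windows → 43 − 11 = 32 distinct.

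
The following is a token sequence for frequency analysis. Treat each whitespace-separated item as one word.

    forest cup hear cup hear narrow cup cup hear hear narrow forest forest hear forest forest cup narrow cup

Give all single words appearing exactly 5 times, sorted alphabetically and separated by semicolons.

Unigram counts meeting the condition (exactly 5 times):
  forest: 5
  hear: 5

forest; hear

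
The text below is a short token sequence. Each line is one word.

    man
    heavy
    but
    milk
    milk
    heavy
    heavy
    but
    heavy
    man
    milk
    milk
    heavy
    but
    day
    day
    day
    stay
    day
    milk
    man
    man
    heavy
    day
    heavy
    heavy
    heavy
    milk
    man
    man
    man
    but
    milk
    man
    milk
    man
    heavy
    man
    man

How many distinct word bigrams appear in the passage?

20

39 tokens → 38 bigram windows in total.
Repeated bigrams (each contributes count−1 duplicates):
  man man: 4
  milk man: 4
  heavy but: 3
  heavy heavy: 3
  man heavy: 3
  but milk: 2
  day day: 2
  heavy man: 2
  … (3 more repeated)
18 duplicate windows → 38 − 18 = 20 distinct.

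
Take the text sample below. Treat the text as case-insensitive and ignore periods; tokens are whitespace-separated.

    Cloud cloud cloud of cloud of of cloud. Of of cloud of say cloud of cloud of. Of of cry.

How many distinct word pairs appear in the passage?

7

20 tokens → 19 bigram windows in total.
Repeated bigrams (each contributes count−1 duplicates):
  cloud of: 6
  of cloud: 4
  of of: 4
  cloud cloud: 2
12 duplicate windows → 19 − 12 = 7 distinct.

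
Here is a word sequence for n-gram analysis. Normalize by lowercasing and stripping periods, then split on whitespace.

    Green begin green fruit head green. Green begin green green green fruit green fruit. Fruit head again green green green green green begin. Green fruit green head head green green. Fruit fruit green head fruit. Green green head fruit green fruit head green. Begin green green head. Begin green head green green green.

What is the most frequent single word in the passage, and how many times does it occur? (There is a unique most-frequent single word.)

Unigram frequencies (highest first):
  green: 28
  fruit: 10
  head: 9
  begin: 5
  again: 1

"green", 28 times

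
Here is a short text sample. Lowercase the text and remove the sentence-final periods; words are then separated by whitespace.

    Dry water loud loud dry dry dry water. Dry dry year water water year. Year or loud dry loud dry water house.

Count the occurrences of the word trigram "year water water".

Scanning the 20 overlapping trigram windows for "year water water":
  position 11–13: year water water

1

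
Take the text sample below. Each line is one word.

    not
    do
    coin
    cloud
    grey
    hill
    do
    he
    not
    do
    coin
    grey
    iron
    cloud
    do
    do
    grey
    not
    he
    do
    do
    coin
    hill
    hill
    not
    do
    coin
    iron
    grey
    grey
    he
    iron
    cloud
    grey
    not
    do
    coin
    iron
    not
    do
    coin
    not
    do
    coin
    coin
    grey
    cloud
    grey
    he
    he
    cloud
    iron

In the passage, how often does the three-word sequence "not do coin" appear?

Scanning the 50 overlapping trigram windows for "not do coin":
  position 1–3: not do coin
  position 9–11: not do coin
  position 25–27: not do coin
  position 35–37: not do coin
  position 39–41: not do coin
  position 42–44: not do coin

6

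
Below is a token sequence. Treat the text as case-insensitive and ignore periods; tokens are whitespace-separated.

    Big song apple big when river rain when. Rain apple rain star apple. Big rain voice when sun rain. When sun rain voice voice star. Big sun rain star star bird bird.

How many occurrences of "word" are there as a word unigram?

Scanning the 32 tokens for "word":
  (none found)

0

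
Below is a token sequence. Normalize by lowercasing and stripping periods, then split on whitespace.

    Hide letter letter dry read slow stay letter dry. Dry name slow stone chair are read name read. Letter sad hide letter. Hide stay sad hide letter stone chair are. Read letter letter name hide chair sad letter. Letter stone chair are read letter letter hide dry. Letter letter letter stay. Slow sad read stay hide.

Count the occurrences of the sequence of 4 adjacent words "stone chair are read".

3

Scanning the 53 overlapping 4-gram windows for "stone chair are read":
  position 13–16: stone chair are read
  position 28–31: stone chair are read
  position 40–43: stone chair are read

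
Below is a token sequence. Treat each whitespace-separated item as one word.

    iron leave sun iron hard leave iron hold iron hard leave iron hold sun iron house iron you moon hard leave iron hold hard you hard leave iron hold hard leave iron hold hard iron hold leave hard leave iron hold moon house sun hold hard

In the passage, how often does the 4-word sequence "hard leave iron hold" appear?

Scanning the 43 overlapping 4-gram windows for "hard leave iron hold":
  position 5–8: hard leave iron hold
  position 10–13: hard leave iron hold
  position 20–23: hard leave iron hold
  position 26–29: hard leave iron hold
  position 30–33: hard leave iron hold
  position 38–41: hard leave iron hold

6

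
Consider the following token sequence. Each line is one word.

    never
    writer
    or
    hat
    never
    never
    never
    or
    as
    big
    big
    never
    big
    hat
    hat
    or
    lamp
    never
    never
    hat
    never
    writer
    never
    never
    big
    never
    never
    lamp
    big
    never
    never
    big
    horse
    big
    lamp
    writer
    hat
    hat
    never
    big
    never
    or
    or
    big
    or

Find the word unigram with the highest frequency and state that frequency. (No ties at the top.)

Unigram frequencies (highest first):
  never: 16
  big: 9
  or: 6
  hat: 6
  writer: 3
  lamp: 3
  … (2 more, each ≤ 1)

"never", 16 times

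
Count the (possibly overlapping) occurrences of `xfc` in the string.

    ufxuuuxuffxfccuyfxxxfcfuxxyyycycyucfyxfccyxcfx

3

Sliding a length-3 window over the 46 characters (44 positions):
  position 11–13: xfc
  position 20–22: xfc
  position 38–40: xfc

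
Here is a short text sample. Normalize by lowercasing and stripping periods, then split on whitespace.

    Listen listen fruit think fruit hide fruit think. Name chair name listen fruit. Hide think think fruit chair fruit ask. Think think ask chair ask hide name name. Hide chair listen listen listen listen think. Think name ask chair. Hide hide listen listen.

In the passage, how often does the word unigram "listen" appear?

9

Scanning the 43 tokens for "listen":
  position 1: listen
  position 2: listen
  position 12: listen
  position 31: listen
  position 32: listen
  position 33: listen
  position 34: listen
  position 42: listen
  position 43: listen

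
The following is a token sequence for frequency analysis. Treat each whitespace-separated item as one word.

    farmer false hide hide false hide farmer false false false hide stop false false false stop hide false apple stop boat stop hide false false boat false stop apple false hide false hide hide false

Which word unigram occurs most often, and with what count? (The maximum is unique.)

Unigram frequencies (highest first):
  false: 15
  hide: 9
  stop: 5
  farmer: 2
  apple: 2
  boat: 2

"false", 15 times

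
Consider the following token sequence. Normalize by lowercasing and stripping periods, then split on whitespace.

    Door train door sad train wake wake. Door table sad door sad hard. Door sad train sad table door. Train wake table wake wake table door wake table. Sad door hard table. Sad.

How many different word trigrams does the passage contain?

33 tokens → 31 trigram windows in total.
Repeated trigrams (each contributes count−1 duplicates):
  door sad train: 2
  table sad door: 2
2 duplicate windows → 31 − 2 = 29 distinct.

29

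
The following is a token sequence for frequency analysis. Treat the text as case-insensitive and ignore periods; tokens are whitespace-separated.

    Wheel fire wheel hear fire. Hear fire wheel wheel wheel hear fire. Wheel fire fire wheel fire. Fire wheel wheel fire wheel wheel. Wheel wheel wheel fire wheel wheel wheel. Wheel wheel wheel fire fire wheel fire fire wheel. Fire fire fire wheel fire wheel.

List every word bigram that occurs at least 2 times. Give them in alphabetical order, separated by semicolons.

fire fire; fire wheel; hear fire; wheel fire; wheel hear; wheel wheel

Bigram counts meeting the condition (at least 2 times):
  fire fire: 6
  fire wheel: 11
  hear fire: 3
  wheel fire: 9
  wheel hear: 2
  wheel wheel: 12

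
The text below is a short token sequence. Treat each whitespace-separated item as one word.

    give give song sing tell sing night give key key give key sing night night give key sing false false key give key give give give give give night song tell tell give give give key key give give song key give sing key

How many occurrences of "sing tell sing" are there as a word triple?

1

Scanning the 42 overlapping trigram windows for "sing tell sing":
  position 4–6: sing tell sing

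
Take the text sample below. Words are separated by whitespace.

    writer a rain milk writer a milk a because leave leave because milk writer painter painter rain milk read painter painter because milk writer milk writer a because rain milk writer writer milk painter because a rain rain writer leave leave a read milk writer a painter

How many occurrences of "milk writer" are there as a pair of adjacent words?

6

Scanning the 46 overlapping bigram windows for "milk writer":
  position 4–5: milk writer
  position 13–14: milk writer
  position 23–24: milk writer
  position 25–26: milk writer
  position 30–31: milk writer
  position 44–45: milk writer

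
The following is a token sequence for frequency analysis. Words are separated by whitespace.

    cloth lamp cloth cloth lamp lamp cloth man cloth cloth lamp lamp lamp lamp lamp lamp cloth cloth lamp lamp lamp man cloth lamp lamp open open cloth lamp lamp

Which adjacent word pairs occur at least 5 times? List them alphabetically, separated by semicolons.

Bigram counts meeting the condition (at least 5 times):
  cloth lamp: 6
  lamp lamp: 10

cloth lamp; lamp lamp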